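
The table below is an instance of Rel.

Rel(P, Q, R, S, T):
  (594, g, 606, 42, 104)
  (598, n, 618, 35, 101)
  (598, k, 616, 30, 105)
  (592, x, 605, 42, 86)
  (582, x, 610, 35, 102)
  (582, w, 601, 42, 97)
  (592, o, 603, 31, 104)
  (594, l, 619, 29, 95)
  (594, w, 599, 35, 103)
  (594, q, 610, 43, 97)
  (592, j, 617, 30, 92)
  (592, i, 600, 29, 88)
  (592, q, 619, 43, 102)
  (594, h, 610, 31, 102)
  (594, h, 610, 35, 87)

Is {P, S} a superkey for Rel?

Two distinct rows share (P=594, S=35), so {P, S} does not determine every attribute — not a superkey.

No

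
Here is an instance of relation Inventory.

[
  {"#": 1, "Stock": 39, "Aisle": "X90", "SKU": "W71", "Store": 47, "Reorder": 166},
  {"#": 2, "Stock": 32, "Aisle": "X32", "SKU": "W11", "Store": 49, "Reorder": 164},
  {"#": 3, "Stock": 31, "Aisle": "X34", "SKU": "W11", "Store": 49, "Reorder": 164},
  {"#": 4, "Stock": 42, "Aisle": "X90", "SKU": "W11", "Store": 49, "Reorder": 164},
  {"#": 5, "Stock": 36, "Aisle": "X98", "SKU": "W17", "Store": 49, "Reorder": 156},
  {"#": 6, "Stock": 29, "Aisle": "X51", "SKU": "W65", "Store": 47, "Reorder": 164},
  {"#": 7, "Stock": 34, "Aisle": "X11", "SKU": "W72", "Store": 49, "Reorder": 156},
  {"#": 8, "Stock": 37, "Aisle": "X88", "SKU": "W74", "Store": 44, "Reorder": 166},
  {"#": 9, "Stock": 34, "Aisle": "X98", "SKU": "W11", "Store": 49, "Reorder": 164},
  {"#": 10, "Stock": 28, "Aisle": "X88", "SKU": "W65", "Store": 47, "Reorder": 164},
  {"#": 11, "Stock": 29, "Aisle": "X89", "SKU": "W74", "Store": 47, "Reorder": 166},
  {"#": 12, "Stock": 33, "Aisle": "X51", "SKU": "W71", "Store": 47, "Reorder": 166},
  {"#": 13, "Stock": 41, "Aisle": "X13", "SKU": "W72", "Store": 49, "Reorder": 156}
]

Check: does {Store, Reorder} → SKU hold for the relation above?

(Store=47, Reorder=166): rows 1, 11, 12 → SKU takes values {W71, W74} — violation
(Store=49, Reorder=164): rows 2, 3, 4, 9 → SKU = W11, W11, W11, W11 ✓
(Store=49, Reorder=156): rows 5, 7, 13 → SKU takes values {W17, W72} — violation
(Store=47, Reorder=164): rows 6, 10 → SKU = W65, W65 ✓
(Store=44, Reorder=166): row 8 → SKU = W74 ✓
Two rows agree on {Store, Reorder} but differ on SKU, so {Store, Reorder} → SKU does not hold.

No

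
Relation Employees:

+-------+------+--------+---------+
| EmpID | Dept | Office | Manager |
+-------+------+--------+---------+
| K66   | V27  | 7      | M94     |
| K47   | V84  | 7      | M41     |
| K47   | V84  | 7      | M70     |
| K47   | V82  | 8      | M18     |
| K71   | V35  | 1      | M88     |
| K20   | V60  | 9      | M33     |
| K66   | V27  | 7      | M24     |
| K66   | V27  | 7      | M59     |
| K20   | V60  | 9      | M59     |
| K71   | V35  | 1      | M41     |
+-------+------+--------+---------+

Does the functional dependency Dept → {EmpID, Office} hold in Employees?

Yes

Dept=V27: 3 rows → {EmpID,Office} = (K66, 7), (K66, 7), (K66, 7) ✓
Dept=V84: 2 rows → {EmpID,Office} = (K47, 7), (K47, 7) ✓
Dept=V82: 1 row → {EmpID,Office} = (K47, 8) ✓
Dept=V35: 2 rows → {EmpID,Office} = (K71, 1), (K71, 1) ✓
Dept=V60: 2 rows → {EmpID,Office} = (K20, 9), (K20, 9) ✓
Every Dept value is associated with a single {EmpID, Office} value, so Dept → {EmpID, Office} holds.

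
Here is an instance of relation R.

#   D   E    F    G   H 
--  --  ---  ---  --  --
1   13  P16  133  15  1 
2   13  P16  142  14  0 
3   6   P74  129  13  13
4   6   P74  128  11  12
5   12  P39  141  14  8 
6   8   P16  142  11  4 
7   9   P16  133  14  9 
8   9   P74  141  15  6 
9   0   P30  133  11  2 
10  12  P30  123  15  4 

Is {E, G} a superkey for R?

No

Rows 2 and 7 have the same {E, G} value (E=P16, G=14) but are distinct tuples, so {E, G} does not determine every attribute — not a superkey.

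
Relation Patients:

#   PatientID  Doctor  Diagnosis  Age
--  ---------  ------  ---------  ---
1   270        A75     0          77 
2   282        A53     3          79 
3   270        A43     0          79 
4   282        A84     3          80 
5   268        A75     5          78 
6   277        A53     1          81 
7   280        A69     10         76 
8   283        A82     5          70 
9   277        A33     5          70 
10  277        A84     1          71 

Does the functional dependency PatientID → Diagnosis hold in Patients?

No

PatientID=270: rows 1, 3 → Diagnosis = 0, 0 ✓
PatientID=282: rows 2, 4 → Diagnosis = 3, 3 ✓
PatientID=268: row 5 → Diagnosis = 5 ✓
PatientID=277: rows 6, 9, 10 → Diagnosis takes values {1, 5} — violation
PatientID=280: row 7 → Diagnosis = 10 ✓
PatientID=283: row 8 → Diagnosis = 5 ✓
Two rows agree on PatientID but differ on Diagnosis, so PatientID → Diagnosis does not hold.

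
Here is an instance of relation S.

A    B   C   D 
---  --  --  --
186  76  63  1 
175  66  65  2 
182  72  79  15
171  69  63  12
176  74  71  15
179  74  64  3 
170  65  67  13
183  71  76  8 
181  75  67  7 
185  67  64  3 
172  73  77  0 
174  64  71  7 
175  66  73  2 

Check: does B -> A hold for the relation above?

No

B=76: 1 row → A = 186 ✓
B=66: 2 rows → A = 175, 175 ✓
B=72: 1 row → A = 182 ✓
B=69: 1 row → A = 171 ✓
B=74: 2 rows → A takes values {176, 179} — violation
B=65: 1 row → A = 170 ✓
B=71: 1 row → A = 183 ✓
B=75: 1 row → A = 181 ✓
B=67: 1 row → A = 185 ✓
B=73: 1 row → A = 172 ✓
B=64: 1 row → A = 174 ✓
Two rows agree on B but differ on A, so B -> A does not hold.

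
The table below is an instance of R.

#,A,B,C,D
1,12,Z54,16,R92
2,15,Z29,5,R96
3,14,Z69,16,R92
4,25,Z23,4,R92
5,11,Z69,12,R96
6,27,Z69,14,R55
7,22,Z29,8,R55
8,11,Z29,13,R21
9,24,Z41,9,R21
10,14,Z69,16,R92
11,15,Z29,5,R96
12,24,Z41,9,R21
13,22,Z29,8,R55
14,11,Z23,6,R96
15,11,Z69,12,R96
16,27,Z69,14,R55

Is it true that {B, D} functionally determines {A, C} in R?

(B=Z54, D=R92): row 1 → {A,C} = (12, 16) ✓
(B=Z29, D=R96): rows 2, 11 → {A,C} = (15, 5), (15, 5) ✓
(B=Z69, D=R92): rows 3, 10 → {A,C} = (14, 16), (14, 16) ✓
(B=Z23, D=R92): row 4 → {A,C} = (25, 4) ✓
(B=Z69, D=R96): rows 5, 15 → {A,C} = (11, 12), (11, 12) ✓
(B=Z69, D=R55): rows 6, 16 → {A,C} = (27, 14), (27, 14) ✓
(B=Z29, D=R55): rows 7, 13 → {A,C} = (22, 8), (22, 8) ✓
(B=Z29, D=R21): row 8 → {A,C} = (11, 13) ✓
(B=Z41, D=R21): rows 9, 12 → {A,C} = (24, 9), (24, 9) ✓
(B=Z23, D=R96): row 14 → {A,C} = (11, 6) ✓
Every {B, D} value is associated with a single {A, C} value, so {B, D} -> {A, C} holds.

Yes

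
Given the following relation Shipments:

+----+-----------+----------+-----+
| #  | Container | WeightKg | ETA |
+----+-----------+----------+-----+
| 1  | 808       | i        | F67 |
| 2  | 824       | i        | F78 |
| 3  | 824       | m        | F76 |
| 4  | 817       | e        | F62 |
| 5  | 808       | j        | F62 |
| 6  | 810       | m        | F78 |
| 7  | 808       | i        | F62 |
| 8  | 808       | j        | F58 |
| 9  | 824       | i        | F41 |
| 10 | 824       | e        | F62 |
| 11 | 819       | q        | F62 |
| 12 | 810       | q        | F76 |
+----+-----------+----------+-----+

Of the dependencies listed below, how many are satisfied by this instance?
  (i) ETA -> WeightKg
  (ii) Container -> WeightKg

0

(i) ETA -> WeightKg: ETA=F78: rows 2, 6 → WeightKg takes values {i, m} — violation; ETA=F76: rows 3, 12 → WeightKg takes values {m, q} — violation; ETA=F62: rows 4, 5, 7, 10, 11 → WeightKg takes values {e, j, i, q} — violation — fails.
(ii) Container -> WeightKg: Container=808: rows 1, 5, 7, 8 → WeightKg takes values {i, j} — violation; Container=824: rows 2, 3, 9, 10 → WeightKg takes values {i, m, e} — violation; Container=810: rows 6, 12 → WeightKg takes values {m, q} — violation — fails.
None of the 2 dependencies hold.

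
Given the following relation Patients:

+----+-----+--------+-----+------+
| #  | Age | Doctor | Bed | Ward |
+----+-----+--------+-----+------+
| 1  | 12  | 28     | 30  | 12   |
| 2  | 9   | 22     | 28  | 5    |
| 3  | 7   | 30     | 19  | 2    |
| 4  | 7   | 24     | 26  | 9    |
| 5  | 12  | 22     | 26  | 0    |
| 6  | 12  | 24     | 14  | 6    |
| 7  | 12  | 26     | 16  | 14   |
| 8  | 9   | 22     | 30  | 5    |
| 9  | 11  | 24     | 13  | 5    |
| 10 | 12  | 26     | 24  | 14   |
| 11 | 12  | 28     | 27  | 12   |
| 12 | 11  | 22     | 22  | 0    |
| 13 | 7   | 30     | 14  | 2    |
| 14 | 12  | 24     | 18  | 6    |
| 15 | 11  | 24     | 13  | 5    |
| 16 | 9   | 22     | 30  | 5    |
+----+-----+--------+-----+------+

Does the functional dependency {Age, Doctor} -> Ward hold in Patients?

Yes

(Age=12, Doctor=28): rows 1, 11 → Ward = 12, 12 ✓
(Age=9, Doctor=22): rows 2, 8, 16 → Ward = 5, 5, 5 ✓
(Age=7, Doctor=30): rows 3, 13 → Ward = 2, 2 ✓
(Age=7, Doctor=24): row 4 → Ward = 9 ✓
(Age=12, Doctor=22): row 5 → Ward = 0 ✓
(Age=12, Doctor=24): rows 6, 14 → Ward = 6, 6 ✓
(Age=12, Doctor=26): rows 7, 10 → Ward = 14, 14 ✓
(Age=11, Doctor=24): rows 9, 15 → Ward = 5, 5 ✓
(Age=11, Doctor=22): row 12 → Ward = 0 ✓
Every {Age, Doctor} value is associated with a single Ward value, so {Age, Doctor} -> Ward holds.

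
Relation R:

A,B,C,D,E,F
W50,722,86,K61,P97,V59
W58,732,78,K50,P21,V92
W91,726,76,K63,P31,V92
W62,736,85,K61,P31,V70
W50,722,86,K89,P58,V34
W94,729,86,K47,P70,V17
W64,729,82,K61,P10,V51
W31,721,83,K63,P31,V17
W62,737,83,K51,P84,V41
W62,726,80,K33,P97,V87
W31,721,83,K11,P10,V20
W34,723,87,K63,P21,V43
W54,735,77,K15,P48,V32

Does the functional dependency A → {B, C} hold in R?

A=W50: 2 rows → {B,C} = (722, 86), (722, 86) ✓
A=W58: 1 row → {B,C} = (732, 78) ✓
A=W91: 1 row → {B,C} = (726, 76) ✓
A=W62: 3 rows → {B,C} takes values {(736, 85), (737, 83), (726, 80)} — violation
A=W94: 1 row → {B,C} = (729, 86) ✓
A=W64: 1 row → {B,C} = (729, 82) ✓
A=W31: 2 rows → {B,C} = (721, 83), (721, 83) ✓
A=W34: 1 row → {B,C} = (723, 87) ✓
A=W54: 1 row → {B,C} = (735, 77) ✓
Two rows agree on A but differ on {B, C}, so A → {B, C} does not hold.

No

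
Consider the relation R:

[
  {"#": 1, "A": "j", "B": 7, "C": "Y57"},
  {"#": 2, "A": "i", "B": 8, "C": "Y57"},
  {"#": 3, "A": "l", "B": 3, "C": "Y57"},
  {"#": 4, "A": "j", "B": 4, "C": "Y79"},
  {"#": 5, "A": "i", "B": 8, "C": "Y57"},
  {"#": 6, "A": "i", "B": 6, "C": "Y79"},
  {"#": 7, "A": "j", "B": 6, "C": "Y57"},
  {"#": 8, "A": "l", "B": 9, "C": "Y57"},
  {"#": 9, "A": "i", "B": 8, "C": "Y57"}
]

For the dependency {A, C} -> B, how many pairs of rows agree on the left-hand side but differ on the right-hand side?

(A=j, C=Y57): violating pairs (1,7) — 1 pair.
(A=i, C=Y57): all 3 rows agree on B — 0 pairs.
(A=l, C=Y57): violating pairs (3,8) — 1 pair.

2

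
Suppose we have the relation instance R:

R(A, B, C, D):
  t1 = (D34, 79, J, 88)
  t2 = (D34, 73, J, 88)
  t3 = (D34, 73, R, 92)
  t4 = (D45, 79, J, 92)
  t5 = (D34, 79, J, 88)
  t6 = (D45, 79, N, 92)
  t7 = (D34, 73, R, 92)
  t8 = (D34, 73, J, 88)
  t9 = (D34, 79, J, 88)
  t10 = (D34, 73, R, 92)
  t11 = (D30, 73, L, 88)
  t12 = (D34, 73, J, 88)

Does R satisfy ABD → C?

No

(A=D34, B=79, D=88): rows 1, 5, 9 → C = J, J, J ✓
(A=D34, B=73, D=88): rows 2, 8, 12 → C = J, J, J ✓
(A=D34, B=73, D=92): rows 3, 7, 10 → C = R, R, R ✓
(A=D45, B=79, D=92): rows 4, 6 → C takes values {J, N} — violation
(A=D30, B=73, D=88): row 11 → C = L ✓
Two rows agree on ABD but differ on C, so ABD → C does not hold.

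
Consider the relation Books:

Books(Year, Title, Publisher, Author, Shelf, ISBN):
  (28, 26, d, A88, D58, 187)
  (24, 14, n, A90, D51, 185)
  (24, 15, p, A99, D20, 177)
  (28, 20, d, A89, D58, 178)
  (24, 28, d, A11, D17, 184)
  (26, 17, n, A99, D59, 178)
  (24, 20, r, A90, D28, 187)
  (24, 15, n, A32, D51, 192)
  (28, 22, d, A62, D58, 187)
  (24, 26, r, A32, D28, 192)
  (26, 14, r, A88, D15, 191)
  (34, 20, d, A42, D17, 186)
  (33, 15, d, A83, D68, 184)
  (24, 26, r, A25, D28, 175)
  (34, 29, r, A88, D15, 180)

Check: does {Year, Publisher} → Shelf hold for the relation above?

Yes

(Year=28, Publisher=d): 3 rows → Shelf = D58, D58, D58 ✓
(Year=24, Publisher=n): 2 rows → Shelf = D51, D51 ✓
(Year=24, Publisher=p): 1 row → Shelf = D20 ✓
(Year=24, Publisher=d): 1 row → Shelf = D17 ✓
(Year=26, Publisher=n): 1 row → Shelf = D59 ✓
(Year=24, Publisher=r): 3 rows → Shelf = D28, D28, D28 ✓
(Year=26, Publisher=r): 1 row → Shelf = D15 ✓
(Year=34, Publisher=d): 1 row → Shelf = D17 ✓
(Year=33, Publisher=d): 1 row → Shelf = D68 ✓
(Year=34, Publisher=r): 1 row → Shelf = D15 ✓
Every {Year, Publisher} value is associated with a single Shelf value, so {Year, Publisher} → Shelf holds.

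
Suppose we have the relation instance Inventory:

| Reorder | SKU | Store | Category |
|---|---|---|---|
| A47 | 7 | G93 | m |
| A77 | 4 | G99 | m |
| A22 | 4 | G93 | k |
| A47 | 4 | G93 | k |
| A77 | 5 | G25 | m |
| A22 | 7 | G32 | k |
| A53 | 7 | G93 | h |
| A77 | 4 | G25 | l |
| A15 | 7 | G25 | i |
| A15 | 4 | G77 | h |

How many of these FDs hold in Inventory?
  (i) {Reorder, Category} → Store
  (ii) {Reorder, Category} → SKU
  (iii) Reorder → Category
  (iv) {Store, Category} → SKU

(i) {Reorder, Category} → Store: (Reorder=A77, Category=m): 2 rows → Store takes values {G99, G25} — violation; (Reorder=A22, Category=k): 2 rows → Store takes values {G93, G32} — violation — fails.
(ii) {Reorder, Category} → SKU: (Reorder=A77, Category=m): 2 rows → SKU takes values {4, 5} — violation; (Reorder=A22, Category=k): 2 rows → SKU takes values {4, 7} — violation — fails.
(iii) Reorder → Category: Reorder=A47: 2 rows → Category takes values {m, k} — violation; Reorder=A77: 3 rows → Category takes values {m, l} — violation; Reorder=A15: 2 rows → Category takes values {i, h} — violation — fails.
(iv) {Store, Category} → SKU: every LHS value maps to a single RHS value — holds.
1 of the 4 dependencies holds.

1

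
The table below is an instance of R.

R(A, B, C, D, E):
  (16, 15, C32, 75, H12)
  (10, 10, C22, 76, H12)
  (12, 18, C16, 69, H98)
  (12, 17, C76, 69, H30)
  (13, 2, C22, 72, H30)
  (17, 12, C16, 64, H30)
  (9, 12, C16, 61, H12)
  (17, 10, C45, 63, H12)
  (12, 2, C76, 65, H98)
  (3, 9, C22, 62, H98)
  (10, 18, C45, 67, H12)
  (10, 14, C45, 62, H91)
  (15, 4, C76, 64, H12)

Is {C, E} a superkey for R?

Two distinct rows share (C=C45, E=H12), so {C, E} does not determine every attribute — not a superkey.

No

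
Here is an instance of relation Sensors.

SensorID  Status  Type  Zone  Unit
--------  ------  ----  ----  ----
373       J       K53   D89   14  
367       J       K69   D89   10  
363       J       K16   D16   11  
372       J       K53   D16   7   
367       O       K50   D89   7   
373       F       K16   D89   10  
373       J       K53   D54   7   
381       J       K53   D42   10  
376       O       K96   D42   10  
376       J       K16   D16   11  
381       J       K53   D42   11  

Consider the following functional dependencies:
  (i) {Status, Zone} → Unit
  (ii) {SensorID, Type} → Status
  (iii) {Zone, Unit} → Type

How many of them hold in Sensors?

(i) {Status, Zone} → Unit: (Status=J, Zone=D89): 2 rows → Unit takes values {14, 10} — violation; (Status=J, Zone=D16): 3 rows → Unit takes values {11, 7} — violation; (Status=J, Zone=D42): 2 rows → Unit takes values {10, 11} — violation — fails.
(ii) {SensorID, Type} → Status: every LHS value maps to a single RHS value — holds.
(iii) {Zone, Unit} → Type: (Zone=D89, Unit=10): 2 rows → Type takes values {K69, K16} — violation; (Zone=D42, Unit=10): 2 rows → Type takes values {K53, K96} — violation — fails.
1 of the 3 dependencies holds.

1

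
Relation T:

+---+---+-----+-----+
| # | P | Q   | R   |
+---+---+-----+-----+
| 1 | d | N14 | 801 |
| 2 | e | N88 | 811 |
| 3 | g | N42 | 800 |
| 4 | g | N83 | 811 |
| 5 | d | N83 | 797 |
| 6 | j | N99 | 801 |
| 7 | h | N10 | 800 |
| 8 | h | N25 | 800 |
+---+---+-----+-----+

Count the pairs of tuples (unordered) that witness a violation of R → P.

4

R=801: violating pairs (1,6) — 1 pair.
R=811: violating pairs (2,4) — 1 pair.
R=800: violating pairs (3,7), (3,8) — 2 pairs.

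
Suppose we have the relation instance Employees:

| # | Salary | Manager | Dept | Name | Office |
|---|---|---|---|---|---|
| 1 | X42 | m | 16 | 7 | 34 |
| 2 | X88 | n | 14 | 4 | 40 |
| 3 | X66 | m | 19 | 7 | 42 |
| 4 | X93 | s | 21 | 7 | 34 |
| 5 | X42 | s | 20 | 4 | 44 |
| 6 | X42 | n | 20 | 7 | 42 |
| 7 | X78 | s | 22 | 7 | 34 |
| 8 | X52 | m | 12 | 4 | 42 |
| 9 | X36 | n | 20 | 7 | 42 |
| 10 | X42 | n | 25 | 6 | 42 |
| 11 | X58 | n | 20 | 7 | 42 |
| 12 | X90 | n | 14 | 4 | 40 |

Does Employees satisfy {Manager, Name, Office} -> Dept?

No

(Manager=m, Name=7, Office=34): row 1 → Dept = 16 ✓
(Manager=n, Name=4, Office=40): rows 2, 12 → Dept = 14, 14 ✓
(Manager=m, Name=7, Office=42): row 3 → Dept = 19 ✓
(Manager=s, Name=7, Office=34): rows 4, 7 → Dept takes values {21, 22} — violation
(Manager=s, Name=4, Office=44): row 5 → Dept = 20 ✓
(Manager=n, Name=7, Office=42): rows 6, 9, 11 → Dept = 20, 20, 20 ✓
(Manager=m, Name=4, Office=42): row 8 → Dept = 12 ✓
(Manager=n, Name=6, Office=42): row 10 → Dept = 25 ✓
Two rows agree on {Manager, Name, Office} but differ on Dept, so {Manager, Name, Office} -> Dept does not hold.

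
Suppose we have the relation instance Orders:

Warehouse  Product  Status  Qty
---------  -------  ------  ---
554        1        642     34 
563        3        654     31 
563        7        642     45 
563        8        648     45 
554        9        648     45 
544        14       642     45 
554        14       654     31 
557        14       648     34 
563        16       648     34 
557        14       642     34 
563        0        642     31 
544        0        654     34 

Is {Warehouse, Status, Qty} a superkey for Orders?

Yes

All 12 rows have distinct {Warehouse, Status, Qty} values, so {Warehouse, Status, Qty} → (all attributes) holds and {Warehouse, Status, Qty} is a superkey.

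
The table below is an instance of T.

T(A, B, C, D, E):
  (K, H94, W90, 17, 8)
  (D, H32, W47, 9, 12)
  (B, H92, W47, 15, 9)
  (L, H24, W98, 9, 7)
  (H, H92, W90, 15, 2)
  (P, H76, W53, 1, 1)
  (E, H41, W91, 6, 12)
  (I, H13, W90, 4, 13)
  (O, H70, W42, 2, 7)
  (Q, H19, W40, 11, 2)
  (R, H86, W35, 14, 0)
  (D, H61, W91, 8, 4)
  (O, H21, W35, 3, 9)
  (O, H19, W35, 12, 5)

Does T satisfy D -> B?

D=17: 1 row → B = H94 ✓
D=9: 2 rows → B takes values {H32, H24} — violation
D=15: 2 rows → B = H92, H92 ✓
D=1: 1 row → B = H76 ✓
D=6: 1 row → B = H41 ✓
D=4: 1 row → B = H13 ✓
D=2: 1 row → B = H70 ✓
D=11: 1 row → B = H19 ✓
D=14: 1 row → B = H86 ✓
D=8: 1 row → B = H61 ✓
D=3: 1 row → B = H21 ✓
D=12: 1 row → B = H19 ✓
Two rows agree on D but differ on B, so D -> B does not hold.

No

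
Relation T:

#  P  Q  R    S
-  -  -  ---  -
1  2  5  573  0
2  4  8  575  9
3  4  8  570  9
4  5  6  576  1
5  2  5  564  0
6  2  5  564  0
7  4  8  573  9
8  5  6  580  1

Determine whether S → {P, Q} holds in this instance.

Yes

S=0: rows 1, 5, 6 → {P,Q} = (2, 5), (2, 5), (2, 5) ✓
S=9: rows 2, 3, 7 → {P,Q} = (4, 8), (4, 8), (4, 8) ✓
S=1: rows 4, 8 → {P,Q} = (5, 6), (5, 6) ✓
Every S value is associated with a single {P, Q} value, so S → {P, Q} holds.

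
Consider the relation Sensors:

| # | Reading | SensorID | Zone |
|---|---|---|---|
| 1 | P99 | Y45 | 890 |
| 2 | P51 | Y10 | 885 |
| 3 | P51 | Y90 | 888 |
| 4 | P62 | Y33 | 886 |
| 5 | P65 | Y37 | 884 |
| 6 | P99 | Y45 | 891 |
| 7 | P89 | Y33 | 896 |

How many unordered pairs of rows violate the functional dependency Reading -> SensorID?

Reading=P99: all 2 rows agree on SensorID — 0 pairs.
Reading=P51: violating pairs (2,3) — 1 pair.

1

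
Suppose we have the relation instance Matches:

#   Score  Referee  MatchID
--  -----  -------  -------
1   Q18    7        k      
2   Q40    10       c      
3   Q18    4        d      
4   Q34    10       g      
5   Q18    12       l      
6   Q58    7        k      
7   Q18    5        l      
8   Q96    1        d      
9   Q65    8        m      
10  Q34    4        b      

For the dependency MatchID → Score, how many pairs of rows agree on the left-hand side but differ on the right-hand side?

2

MatchID=k: violating pairs (1,6) — 1 pair.
MatchID=d: violating pairs (3,8) — 1 pair.
MatchID=l: all 2 rows agree on Score — 0 pairs.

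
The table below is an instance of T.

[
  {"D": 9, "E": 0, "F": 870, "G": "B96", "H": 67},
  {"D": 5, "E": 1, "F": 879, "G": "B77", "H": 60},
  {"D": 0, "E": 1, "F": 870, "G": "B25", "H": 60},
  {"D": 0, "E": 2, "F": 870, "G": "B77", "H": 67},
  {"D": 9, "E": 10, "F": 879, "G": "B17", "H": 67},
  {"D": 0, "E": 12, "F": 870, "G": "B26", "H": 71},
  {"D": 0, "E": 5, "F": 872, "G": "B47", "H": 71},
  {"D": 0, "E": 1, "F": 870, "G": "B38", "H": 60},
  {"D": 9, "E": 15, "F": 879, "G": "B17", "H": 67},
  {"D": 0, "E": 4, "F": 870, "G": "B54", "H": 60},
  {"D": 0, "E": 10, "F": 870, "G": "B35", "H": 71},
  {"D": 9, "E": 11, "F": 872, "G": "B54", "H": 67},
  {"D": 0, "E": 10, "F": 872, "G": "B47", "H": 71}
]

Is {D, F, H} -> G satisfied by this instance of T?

No

(D=9, F=870, H=67): 1 row → G = B96 ✓
(D=5, F=879, H=60): 1 row → G = B77 ✓
(D=0, F=870, H=60): 3 rows → G takes values {B25, B38, B54} — violation
(D=0, F=870, H=67): 1 row → G = B77 ✓
(D=9, F=879, H=67): 2 rows → G = B17, B17 ✓
(D=0, F=870, H=71): 2 rows → G takes values {B26, B35} — violation
(D=0, F=872, H=71): 2 rows → G = B47, B47 ✓
(D=9, F=872, H=67): 1 row → G = B54 ✓
Two rows agree on {D, F, H} but differ on G, so {D, F, H} -> G does not hold.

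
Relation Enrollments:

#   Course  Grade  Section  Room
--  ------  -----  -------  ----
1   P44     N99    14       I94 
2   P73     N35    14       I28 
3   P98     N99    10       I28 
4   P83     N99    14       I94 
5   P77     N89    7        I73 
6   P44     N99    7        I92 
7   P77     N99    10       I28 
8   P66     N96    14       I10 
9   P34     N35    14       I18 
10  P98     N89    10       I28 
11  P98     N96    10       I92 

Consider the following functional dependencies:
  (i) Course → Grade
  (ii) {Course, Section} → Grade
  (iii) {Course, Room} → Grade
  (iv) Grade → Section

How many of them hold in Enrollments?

(i) Course → Grade: Course=P98: rows 3, 10, 11 → Grade takes values {N99, N89, N96} — violation; Course=P77: rows 5, 7 → Grade takes values {N89, N99} — violation — fails.
(ii) {Course, Section} → Grade: (Course=P98, Section=10): rows 3, 10, 11 → Grade takes values {N99, N89, N96} — violation — fails.
(iii) {Course, Room} → Grade: (Course=P98, Room=I28): rows 3, 10 → Grade takes values {N99, N89} — violation — fails.
(iv) Grade → Section: Grade=N99: rows 1, 3, 4, 6, 7 → Section takes values {14, 10, 7} — violation; Grade=N89: rows 5, 10 → Section takes values {7, 10} — violation; Grade=N96: rows 8, 11 → Section takes values {14, 10} — violation — fails.
None of the 4 dependencies hold.

0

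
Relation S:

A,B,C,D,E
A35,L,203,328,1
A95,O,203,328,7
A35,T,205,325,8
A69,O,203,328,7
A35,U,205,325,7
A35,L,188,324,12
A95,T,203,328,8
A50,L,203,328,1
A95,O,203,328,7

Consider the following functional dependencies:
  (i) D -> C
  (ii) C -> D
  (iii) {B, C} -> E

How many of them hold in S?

3

(i) D -> C: every LHS value maps to a single RHS value — holds.
(ii) C -> D: every LHS value maps to a single RHS value — holds.
(iii) {B, C} -> E: every LHS value maps to a single RHS value — holds.
3 of the 3 dependencies hold.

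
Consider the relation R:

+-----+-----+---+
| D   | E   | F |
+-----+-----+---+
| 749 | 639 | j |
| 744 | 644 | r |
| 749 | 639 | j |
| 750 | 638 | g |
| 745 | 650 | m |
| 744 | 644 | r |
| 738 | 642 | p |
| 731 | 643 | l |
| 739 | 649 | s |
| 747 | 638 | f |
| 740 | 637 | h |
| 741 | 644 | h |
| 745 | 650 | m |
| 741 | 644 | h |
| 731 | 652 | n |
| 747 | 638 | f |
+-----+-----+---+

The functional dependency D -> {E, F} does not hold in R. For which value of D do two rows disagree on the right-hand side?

D=749: 2 rows → {E,F} = (639, j), (639, j) ✓
D=744: 2 rows → {E,F} = (644, r), (644, r) ✓
D=750: 1 row → {E,F} = (638, g) ✓
D=745: 2 rows → {E,F} = (650, m), (650, m) ✓
D=738: 1 row → {E,F} = (642, p) ✓
D=731: 2 rows → {E,F} takes values {(643, l), (652, n)} — violation
D=739: 1 row → {E,F} = (649, s) ✓
D=747: 2 rows → {E,F} = (638, f), (638, f) ✓
D=740: 1 row → {E,F} = (637, h) ✓
D=741: 2 rows → {E,F} = (644, h), (644, h) ✓
The only D value with inconsistent RHS is D=731.

731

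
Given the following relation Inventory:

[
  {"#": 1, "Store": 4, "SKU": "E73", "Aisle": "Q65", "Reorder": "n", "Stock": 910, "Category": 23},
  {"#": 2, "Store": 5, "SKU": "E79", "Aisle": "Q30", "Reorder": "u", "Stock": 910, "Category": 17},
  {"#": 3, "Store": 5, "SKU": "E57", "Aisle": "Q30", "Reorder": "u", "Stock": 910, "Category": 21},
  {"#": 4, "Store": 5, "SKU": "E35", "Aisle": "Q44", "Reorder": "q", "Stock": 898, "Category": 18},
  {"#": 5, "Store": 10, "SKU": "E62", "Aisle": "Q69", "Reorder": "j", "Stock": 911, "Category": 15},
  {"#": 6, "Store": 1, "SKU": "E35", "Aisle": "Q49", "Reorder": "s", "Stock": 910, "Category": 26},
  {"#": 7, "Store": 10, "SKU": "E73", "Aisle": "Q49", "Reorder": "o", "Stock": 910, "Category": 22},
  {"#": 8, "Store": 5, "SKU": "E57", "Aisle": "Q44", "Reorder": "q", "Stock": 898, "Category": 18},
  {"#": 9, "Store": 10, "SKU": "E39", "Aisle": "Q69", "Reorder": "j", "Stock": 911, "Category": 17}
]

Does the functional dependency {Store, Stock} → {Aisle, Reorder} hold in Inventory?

Yes

(Store=4, Stock=910): row 1 → {Aisle,Reorder} = (Q65, n) ✓
(Store=5, Stock=910): rows 2, 3 → {Aisle,Reorder} = (Q30, u), (Q30, u) ✓
(Store=5, Stock=898): rows 4, 8 → {Aisle,Reorder} = (Q44, q), (Q44, q) ✓
(Store=10, Stock=911): rows 5, 9 → {Aisle,Reorder} = (Q69, j), (Q69, j) ✓
(Store=1, Stock=910): row 6 → {Aisle,Reorder} = (Q49, s) ✓
(Store=10, Stock=910): row 7 → {Aisle,Reorder} = (Q49, o) ✓
Every {Store, Stock} value is associated with a single {Aisle, Reorder} value, so {Store, Stock} → {Aisle, Reorder} holds.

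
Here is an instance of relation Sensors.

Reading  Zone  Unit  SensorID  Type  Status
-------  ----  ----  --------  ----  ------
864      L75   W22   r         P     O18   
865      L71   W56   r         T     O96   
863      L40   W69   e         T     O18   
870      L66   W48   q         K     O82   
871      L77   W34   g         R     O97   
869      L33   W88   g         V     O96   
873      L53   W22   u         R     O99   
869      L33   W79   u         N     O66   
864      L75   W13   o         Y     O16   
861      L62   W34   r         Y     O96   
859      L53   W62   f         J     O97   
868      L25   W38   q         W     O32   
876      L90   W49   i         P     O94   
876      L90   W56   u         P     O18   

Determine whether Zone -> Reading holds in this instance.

Zone=L75: 2 rows → Reading = 864, 864 ✓
Zone=L71: 1 row → Reading = 865 ✓
Zone=L40: 1 row → Reading = 863 ✓
Zone=L66: 1 row → Reading = 870 ✓
Zone=L77: 1 row → Reading = 871 ✓
Zone=L33: 2 rows → Reading = 869, 869 ✓
Zone=L53: 2 rows → Reading takes values {873, 859} — violation
Zone=L62: 1 row → Reading = 861 ✓
Zone=L25: 1 row → Reading = 868 ✓
Zone=L90: 2 rows → Reading = 876, 876 ✓
Two rows agree on Zone but differ on Reading, so Zone -> Reading does not hold.

No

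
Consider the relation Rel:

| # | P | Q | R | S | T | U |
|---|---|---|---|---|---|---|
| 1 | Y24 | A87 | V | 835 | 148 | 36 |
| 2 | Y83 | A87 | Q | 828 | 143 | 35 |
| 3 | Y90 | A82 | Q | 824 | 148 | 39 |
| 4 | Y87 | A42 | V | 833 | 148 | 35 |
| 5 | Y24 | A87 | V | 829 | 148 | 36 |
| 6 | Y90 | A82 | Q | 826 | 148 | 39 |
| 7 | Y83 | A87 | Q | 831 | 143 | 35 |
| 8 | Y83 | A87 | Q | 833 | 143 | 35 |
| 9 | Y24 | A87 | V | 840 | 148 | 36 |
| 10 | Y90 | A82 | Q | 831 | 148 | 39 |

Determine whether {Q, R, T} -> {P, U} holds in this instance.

(Q=A87, R=V, T=148): rows 1, 5, 9 → {P,U} = (Y24, 36), (Y24, 36), (Y24, 36) ✓
(Q=A87, R=Q, T=143): rows 2, 7, 8 → {P,U} = (Y83, 35), (Y83, 35), (Y83, 35) ✓
(Q=A82, R=Q, T=148): rows 3, 6, 10 → {P,U} = (Y90, 39), (Y90, 39), (Y90, 39) ✓
(Q=A42, R=V, T=148): row 4 → {P,U} = (Y87, 35) ✓
Every {Q, R, T} value is associated with a single {P, U} value, so {Q, R, T} -> {P, U} holds.

Yes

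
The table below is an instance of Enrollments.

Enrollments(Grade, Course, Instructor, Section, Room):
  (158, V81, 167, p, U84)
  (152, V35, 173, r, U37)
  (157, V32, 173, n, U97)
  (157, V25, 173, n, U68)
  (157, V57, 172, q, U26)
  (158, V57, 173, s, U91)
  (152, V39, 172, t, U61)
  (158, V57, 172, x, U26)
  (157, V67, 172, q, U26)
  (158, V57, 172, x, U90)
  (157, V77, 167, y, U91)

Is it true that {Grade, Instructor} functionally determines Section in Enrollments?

Yes

(Grade=158, Instructor=167): 1 row → Section = p ✓
(Grade=152, Instructor=173): 1 row → Section = r ✓
(Grade=157, Instructor=173): 2 rows → Section = n, n ✓
(Grade=157, Instructor=172): 2 rows → Section = q, q ✓
(Grade=158, Instructor=173): 1 row → Section = s ✓
(Grade=152, Instructor=172): 1 row → Section = t ✓
(Grade=158, Instructor=172): 2 rows → Section = x, x ✓
(Grade=157, Instructor=167): 1 row → Section = y ✓
Every {Grade, Instructor} value is associated with a single Section value, so {Grade, Instructor} -> Section holds.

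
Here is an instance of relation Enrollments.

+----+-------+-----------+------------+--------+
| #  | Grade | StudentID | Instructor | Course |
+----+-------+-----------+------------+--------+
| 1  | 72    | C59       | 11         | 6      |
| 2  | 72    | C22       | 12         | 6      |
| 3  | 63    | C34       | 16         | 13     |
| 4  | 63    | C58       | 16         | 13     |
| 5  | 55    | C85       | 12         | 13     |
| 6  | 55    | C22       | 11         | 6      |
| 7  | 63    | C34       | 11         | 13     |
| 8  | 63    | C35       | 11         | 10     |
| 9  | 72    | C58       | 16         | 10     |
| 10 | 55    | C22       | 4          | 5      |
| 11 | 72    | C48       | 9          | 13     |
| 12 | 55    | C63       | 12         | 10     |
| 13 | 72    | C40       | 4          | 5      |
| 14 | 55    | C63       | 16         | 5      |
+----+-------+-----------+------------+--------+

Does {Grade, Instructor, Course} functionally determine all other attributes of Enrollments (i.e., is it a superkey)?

Rows 3 and 4 have the same {Grade, Instructor, Course} value (Grade=63, Instructor=16, Course=13) but are distinct tuples, so {Grade, Instructor, Course} does not determine every attribute — not a superkey.

No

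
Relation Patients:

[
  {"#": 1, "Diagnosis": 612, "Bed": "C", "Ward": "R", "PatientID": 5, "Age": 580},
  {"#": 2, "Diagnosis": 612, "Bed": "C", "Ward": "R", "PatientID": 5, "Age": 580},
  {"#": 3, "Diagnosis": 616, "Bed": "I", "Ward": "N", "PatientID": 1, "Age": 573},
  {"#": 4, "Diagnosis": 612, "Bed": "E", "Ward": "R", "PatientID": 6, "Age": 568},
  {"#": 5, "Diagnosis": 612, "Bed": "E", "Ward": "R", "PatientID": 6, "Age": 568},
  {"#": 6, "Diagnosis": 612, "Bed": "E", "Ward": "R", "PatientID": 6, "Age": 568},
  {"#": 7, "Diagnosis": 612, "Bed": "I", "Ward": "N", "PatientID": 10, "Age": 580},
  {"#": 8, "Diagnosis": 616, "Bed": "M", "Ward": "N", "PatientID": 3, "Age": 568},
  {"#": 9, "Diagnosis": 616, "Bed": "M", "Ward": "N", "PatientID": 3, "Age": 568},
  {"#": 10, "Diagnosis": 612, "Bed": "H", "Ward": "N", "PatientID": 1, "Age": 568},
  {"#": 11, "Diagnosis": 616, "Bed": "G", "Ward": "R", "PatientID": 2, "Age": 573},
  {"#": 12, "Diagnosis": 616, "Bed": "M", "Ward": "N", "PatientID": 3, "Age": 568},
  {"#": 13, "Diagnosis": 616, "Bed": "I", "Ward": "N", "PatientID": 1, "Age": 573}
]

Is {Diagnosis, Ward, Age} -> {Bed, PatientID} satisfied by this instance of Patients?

Yes

(Diagnosis=612, Ward=R, Age=580): rows 1, 2 → {Bed,PatientID} = (C, 5), (C, 5) ✓
(Diagnosis=616, Ward=N, Age=573): rows 3, 13 → {Bed,PatientID} = (I, 1), (I, 1) ✓
(Diagnosis=612, Ward=R, Age=568): rows 4, 5, 6 → {Bed,PatientID} = (E, 6), (E, 6), (E, 6) ✓
(Diagnosis=612, Ward=N, Age=580): row 7 → {Bed,PatientID} = (I, 10) ✓
(Diagnosis=616, Ward=N, Age=568): rows 8, 9, 12 → {Bed,PatientID} = (M, 3), (M, 3), (M, 3) ✓
(Diagnosis=612, Ward=N, Age=568): row 10 → {Bed,PatientID} = (H, 1) ✓
(Diagnosis=616, Ward=R, Age=573): row 11 → {Bed,PatientID} = (G, 2) ✓
Every {Diagnosis, Ward, Age} value is associated with a single {Bed, PatientID} value, so {Diagnosis, Ward, Age} -> {Bed, PatientID} holds.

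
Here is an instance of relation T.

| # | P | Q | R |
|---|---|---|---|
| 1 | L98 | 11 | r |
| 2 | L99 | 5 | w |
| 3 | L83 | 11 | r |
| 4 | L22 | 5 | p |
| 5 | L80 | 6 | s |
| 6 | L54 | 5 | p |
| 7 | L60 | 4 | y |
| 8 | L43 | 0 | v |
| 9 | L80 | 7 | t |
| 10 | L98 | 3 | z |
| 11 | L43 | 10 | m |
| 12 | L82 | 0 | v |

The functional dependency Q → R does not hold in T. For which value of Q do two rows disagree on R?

Q=11: rows 1, 3 → R = r, r ✓
Q=5: rows 2, 4, 6 → R takes values {w, p} — violation
Q=6: row 5 → R = s ✓
Q=4: row 7 → R = y ✓
Q=0: rows 8, 12 → R = v, v ✓
Q=7: row 9 → R = t ✓
Q=3: row 10 → R = z ✓
Q=10: row 11 → R = m ✓
The only Q value with inconsistent R is Q=5.

5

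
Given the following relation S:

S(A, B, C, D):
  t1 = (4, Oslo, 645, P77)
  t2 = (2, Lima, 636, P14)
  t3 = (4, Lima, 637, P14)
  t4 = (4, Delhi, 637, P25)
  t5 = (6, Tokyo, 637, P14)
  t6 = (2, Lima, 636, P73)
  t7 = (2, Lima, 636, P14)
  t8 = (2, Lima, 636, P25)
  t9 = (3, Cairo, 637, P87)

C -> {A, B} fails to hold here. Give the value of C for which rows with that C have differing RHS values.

C=645: row 1 → {A,B} = (4, Oslo) ✓
C=636: rows 2, 6, 7, 8 → {A,B} = (2, Lima), (2, Lima), (2, Lima), (2, Lima) ✓
C=637: rows 3, 4, 5, 9 → {A,B} takes values {(4, Lima), (4, Delhi), (6, Tokyo), (3, Cairo)} — violation
The only C value with inconsistent RHS is C=637.

637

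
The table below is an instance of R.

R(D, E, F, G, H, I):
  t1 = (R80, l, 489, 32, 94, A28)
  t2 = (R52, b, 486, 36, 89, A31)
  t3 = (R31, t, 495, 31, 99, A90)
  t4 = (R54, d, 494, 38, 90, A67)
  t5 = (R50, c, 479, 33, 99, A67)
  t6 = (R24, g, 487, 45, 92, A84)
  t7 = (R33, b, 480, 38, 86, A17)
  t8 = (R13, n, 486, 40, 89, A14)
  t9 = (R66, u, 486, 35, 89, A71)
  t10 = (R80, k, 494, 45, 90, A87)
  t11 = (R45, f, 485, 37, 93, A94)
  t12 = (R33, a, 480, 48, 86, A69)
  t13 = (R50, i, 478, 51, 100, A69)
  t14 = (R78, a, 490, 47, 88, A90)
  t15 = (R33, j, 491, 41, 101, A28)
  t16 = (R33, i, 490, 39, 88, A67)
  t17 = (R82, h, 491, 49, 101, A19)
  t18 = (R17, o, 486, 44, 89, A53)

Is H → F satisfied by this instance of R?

No

H=94: row 1 → F = 489 ✓
H=89: rows 2, 8, 9, 18 → F = 486, 486, 486, 486 ✓
H=99: rows 3, 5 → F takes values {495, 479} — violation
H=90: rows 4, 10 → F = 494, 494 ✓
H=92: row 6 → F = 487 ✓
H=86: rows 7, 12 → F = 480, 480 ✓
H=93: row 11 → F = 485 ✓
H=100: row 13 → F = 478 ✓
H=88: rows 14, 16 → F = 490, 490 ✓
H=101: rows 15, 17 → F = 491, 491 ✓
Two rows agree on H but differ on F, so H → F does not hold.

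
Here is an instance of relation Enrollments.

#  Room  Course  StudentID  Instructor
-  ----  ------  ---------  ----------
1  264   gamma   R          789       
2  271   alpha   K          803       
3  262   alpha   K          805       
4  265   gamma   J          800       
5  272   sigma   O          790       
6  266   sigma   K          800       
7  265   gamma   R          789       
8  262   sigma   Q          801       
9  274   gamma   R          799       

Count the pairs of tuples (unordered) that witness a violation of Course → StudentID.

6

Course=gamma: violating pairs (1,4), (4,7), (4,9) — 3 pairs.
Course=alpha: all 2 rows agree on StudentID — 0 pairs.
Course=sigma: violating pairs (5,6), (5,8), (6,8) — 3 pairs.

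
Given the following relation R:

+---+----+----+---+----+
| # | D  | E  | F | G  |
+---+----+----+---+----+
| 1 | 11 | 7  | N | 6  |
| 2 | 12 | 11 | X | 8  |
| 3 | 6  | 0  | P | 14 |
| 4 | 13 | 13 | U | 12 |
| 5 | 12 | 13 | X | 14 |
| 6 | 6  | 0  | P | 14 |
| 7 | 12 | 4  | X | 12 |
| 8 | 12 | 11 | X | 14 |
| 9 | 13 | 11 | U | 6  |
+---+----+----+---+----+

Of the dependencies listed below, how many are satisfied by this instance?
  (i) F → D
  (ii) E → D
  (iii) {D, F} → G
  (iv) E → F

(i) F → D: every LHS value maps to a single RHS value — holds.
(ii) E → D: E=11: rows 2, 8, 9 → D takes values {12, 13} — violation; E=13: rows 4, 5 → D takes values {13, 12} — violation — fails.
(iii) {D, F} → G: (D=12, F=X): rows 2, 5, 7, 8 → G takes values {8, 14, 12} — violation; (D=13, F=U): rows 4, 9 → G takes values {12, 6} — violation — fails.
(iv) E → F: E=11: rows 2, 8, 9 → F takes values {X, U} — violation; E=13: rows 4, 5 → F takes values {U, X} — violation — fails.
1 of the 4 dependencies holds.

1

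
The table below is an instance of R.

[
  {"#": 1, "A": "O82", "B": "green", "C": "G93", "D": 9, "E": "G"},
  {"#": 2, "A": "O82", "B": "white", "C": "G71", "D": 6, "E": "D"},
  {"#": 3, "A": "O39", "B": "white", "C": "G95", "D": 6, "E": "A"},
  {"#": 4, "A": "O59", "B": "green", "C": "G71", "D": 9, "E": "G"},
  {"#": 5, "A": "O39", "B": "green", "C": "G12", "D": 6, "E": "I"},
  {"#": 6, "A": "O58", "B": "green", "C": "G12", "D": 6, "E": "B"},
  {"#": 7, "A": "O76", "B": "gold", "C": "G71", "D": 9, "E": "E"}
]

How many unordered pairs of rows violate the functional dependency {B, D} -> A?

3

(B=green, D=9): violating pairs (1,4) — 1 pair.
(B=white, D=6): violating pairs (2,3) — 1 pair.
(B=green, D=6): violating pairs (5,6) — 1 pair.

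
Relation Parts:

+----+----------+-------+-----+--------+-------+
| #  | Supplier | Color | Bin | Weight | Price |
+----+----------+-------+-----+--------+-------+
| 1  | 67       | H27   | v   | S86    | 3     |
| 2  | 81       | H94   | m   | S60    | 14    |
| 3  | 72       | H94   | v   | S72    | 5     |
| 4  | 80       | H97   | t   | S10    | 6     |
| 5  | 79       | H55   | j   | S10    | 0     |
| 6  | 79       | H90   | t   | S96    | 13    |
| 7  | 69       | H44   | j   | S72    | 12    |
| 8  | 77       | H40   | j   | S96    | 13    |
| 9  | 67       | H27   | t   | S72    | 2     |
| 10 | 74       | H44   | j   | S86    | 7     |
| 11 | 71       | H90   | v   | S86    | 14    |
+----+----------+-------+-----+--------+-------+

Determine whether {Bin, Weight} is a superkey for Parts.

No

Rows 1 and 11 have the same {Bin, Weight} value (Bin=v, Weight=S86) but are distinct tuples, so {Bin, Weight} does not determine every attribute — not a superkey.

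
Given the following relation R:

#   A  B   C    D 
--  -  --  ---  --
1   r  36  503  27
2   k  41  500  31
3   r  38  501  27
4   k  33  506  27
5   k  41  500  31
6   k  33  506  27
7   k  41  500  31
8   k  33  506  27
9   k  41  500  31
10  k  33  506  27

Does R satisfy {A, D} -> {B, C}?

No

(A=r, D=27): rows 1, 3 → {B,C} takes values {(36, 503), (38, 501)} — violation
(A=k, D=31): rows 2, 5, 7, 9 → {B,C} = (41, 500), (41, 500), (41, 500), (41, 500) ✓
(A=k, D=27): rows 4, 6, 8, 10 → {B,C} = (33, 506), (33, 506), (33, 506), (33, 506) ✓
Two rows agree on {A, D} but differ on {B, C}, so {A, D} -> {B, C} does not hold.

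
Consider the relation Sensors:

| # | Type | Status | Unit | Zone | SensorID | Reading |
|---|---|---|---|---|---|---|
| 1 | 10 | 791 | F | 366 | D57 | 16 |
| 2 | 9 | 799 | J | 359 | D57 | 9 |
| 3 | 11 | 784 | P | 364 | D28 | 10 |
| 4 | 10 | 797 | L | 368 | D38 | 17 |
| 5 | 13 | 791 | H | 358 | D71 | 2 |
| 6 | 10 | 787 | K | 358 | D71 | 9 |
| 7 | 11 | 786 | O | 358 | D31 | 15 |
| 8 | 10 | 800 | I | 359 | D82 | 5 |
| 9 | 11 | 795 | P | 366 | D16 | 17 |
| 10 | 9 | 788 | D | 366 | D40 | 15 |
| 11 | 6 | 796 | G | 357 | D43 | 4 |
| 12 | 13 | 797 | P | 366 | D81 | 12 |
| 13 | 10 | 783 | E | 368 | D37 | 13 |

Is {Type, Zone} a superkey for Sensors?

Rows 4 and 13 have the same {Type, Zone} value (Type=10, Zone=368) but are distinct tuples, so {Type, Zone} does not determine every attribute — not a superkey.

No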